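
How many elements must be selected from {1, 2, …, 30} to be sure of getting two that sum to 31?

Partition {1, …, 30} into 15 pairs: {1,30}, {2,29}, …, {15,16}.
Choosing 15 integers — say the integers 1 through 15 — takes one from each pair and avoids the property.
Choosing 16 forces two into the same pair by pigeonhole, and those sum to 31. So 16.

16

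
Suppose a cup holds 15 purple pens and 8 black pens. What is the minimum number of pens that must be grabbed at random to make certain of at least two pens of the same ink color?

Treat the 2 ink colors as pigeonholes.
The worst case takes 1 pen of each ink color without reaching 2 of any: 2 × 1 = 2.
The next pen must bring some ink color to 2, so 2 + 1 = 3.

3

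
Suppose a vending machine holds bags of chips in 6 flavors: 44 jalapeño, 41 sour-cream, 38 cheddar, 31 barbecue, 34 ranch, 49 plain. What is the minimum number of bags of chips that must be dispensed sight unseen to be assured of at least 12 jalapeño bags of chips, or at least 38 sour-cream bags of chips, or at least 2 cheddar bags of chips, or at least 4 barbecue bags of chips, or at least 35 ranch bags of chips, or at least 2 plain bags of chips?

The worst case stops just short of every target: 11 jalapeño, 37 sour-cream, 1 cheddar, 3 barbecue, 34 ranch, 1 plain — 11 + 37 + 1 + 3 + 34 + 1 = 87 bags of chips.
One more bag of chips must push some flavor to its target, so 87 + 1 = 88.

88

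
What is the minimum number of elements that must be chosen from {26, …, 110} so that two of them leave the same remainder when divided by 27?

Use the pigeonhole principle on residue classes: group the integers by remainder mod 27; there are 27 residue classes, each nonempty in this range.
Choosing one from each class (27 integers) avoids any shared remainder.
One more choice must repeat a class, so two differ by a multiple of 27. Hence 27 + 1 = 28.

28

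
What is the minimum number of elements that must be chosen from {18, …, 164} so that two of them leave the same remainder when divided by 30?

Group the integers by remainder mod 30; there are 30 residue classes, each nonempty in this range.
Choosing one from each class (30 integers) avoids any shared remainder.
One more choice must repeat a class, so two differ by a multiple of 30. Hence 30 + 1 = 31.

31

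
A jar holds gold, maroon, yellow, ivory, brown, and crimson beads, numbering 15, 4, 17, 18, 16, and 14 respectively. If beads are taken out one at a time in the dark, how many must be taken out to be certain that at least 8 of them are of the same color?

40

In the worst case we take at most 7 of each color, but all 4 maroon (fewer than 7), giving 7 + 4 + 7 + 7 + 7 + 7 = 39.
One more bead then forces some color to 8, so 39 + 1 = 40.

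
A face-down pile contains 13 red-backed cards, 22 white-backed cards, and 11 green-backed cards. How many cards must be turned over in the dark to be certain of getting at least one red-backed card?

The worst case draws every non-red-backed card first: 22 + 11 = 33.
The next draw is then forced to be red-backed, giving 33 + 1 = 34.

34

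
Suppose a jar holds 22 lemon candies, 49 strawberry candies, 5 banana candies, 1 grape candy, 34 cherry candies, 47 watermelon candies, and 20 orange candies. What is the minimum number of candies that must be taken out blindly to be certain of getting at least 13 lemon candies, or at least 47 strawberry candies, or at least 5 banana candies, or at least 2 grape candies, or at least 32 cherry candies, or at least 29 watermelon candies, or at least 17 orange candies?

139

Each of the 7 flavors has its own threshold; avoid all of them simultaneously.
The worst case stops just short of every target: 12 lemon, 46 strawberry, 4 banana, 1 grape, 31 cherry, 28 watermelon, 16 orange — 12 + 46 + 4 + 1 + 31 + 28 + 16 = 138 candies.
One more candy must push some flavor to its target, so 138 + 1 = 139.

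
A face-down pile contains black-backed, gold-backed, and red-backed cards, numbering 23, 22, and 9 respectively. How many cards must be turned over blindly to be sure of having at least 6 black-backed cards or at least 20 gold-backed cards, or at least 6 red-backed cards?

The worst case stops just short of every target: 5 black-backed, 19 gold-backed, 5 red-backed — 5 + 19 + 5 = 29 cards.
One more card must push some back color to its target, so 29 + 1 = 30.

30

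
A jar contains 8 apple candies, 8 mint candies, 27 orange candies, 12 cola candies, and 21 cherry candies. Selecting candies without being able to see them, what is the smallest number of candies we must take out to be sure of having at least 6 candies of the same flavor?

26

Treat the 5 flavors as pigeonholes.
The worst case takes 5 candies of each flavor without reaching 6 of any: 5 × 5 = 25.
The next candy must bring some flavor to 6, so 25 + 1 = 26.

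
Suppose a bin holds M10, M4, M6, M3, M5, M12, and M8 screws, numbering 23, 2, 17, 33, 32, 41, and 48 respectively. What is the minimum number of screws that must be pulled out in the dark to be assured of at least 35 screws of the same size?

In the worst case we take at most 34 of each size, but all 23 M10, all 2 M4, all 17 M6, all 33 M3, and all 32 M5 (fewer than 34), giving 23 + 2 + 17 + 33 + 32 + 34 + 34 = 175.
One more screw then forces some size to 35, so 175 + 1 = 176.

176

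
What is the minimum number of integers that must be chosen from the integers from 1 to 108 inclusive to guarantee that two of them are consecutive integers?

55

Partition {1, …, 108} into 54 pairs: {1,2}, {3,4}, …, {107,108}.
Choosing 54 integers — say the 54 even numbers 2, 4, …, 108 — takes one from each pair and avoids the property.
Choosing 55 forces two into the same pair by pigeonhole, and those are consecutive. So 55.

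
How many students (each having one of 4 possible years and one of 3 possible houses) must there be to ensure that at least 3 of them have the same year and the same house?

There are 4 × 3 = 12 (year, house) combinations acting as pigeonholes.
With 12 × 2 = 24 students we could place exactly 2 in each, with no (year, house) pair reaching 3.
One more forces some (year, house) pair to hold 3, so 24 + 1 = 25.

25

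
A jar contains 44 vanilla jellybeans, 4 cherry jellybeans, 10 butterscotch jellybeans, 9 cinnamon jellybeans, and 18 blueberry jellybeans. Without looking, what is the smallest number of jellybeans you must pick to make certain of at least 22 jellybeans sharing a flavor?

63

In the worst case we take at most 21 of each flavor, but all 4 cherry, all 10 butterscotch, all 9 cinnamon, and all 18 blueberry (fewer than 21), giving 21 + 4 + 10 + 9 + 18 = 62.
One more jellybean then forces some flavor to 22, so 62 + 1 = 63.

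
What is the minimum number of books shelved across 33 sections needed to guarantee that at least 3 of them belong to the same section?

There are 33 sections acting as pigeonholes.
With 33 × 2 = 66 books we could place exactly 2 in each, with no class reaching 3.
One more forces some class to hold 3, so 66 + 1 = 67.

67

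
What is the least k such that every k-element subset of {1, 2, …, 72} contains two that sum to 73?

Partition {1, …, 72} into 36 pairs: {1,72}, {2,71}, …, {36,37}.
Choosing 36 integers — say the integers 1 through 36 — takes one from each pair and avoids the property.
Choosing 37 forces two into the same pair by pigeonhole, and those sum to 73. So 37.

37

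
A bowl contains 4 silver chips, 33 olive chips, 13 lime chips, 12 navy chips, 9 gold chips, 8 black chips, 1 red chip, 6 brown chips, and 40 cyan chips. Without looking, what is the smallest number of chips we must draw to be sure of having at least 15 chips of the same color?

In the worst case we take at most 14 of each color, but all 4 silver, all 13 lime, all 12 navy, all 9 gold, all 8 black, all 1 red, and all 6 brown (fewer than 14), giving 4 + 14 + 13 + 12 + 9 + 8 + 1 + 6 + 14 = 81.
One more chip then forces some color to 15, so 81 + 1 = 82.

82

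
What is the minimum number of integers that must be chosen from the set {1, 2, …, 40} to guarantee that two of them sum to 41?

Partition {1, …, 40} into 20 pairs: {1,40}, {2,39}, …, {20,21}.
Choosing 20 integers — say the integers 1 through 20 — takes one from each pair and avoids the property.
Choosing 21 forces two into the same pair by pigeonhole, and those sum to 41. So 21.

21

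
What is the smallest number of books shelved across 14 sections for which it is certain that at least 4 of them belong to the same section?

43

There are 14 sections acting as pigeonholes.
With 14 × 3 = 42 books we could place exactly 3 in each, with no class reaching 4.
One more forces some class to hold 4, so 42 + 1 = 43.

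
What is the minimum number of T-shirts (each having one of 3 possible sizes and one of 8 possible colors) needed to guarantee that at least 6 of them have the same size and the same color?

121

There are 3 × 8 = 24 (size, color) combinations acting as pigeonholes.
With 24 × 5 = 120 T-shirts we could place exactly 5 in each, with no (size, color) pair reaching 6.
One more forces some (size, color) pair to hold 6, so 120 + 1 = 121.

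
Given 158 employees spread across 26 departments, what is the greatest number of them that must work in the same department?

7

The 158 employees fall into 26 departments.
If each of the 26 departments held at most 6, the total would be at most 26 × 6 = 156 < 158, a contradiction.
So at least one holds ⌈158/26⌉ = 7.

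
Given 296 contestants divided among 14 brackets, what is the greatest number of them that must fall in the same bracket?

If each of the 14 brackets held at most 21, the total would be at most 14 × 21 = 294 < 296, a contradiction.
So at least one holds ⌈296/14⌉ = 22.

22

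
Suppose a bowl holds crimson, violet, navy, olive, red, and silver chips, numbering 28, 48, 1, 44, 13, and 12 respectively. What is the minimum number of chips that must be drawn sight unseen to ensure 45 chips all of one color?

143

In the worst case we take at most 44 of each color, but all 28 crimson, all 1 navy, all 13 red, and all 12 silver (fewer than 44), giving 28 + 44 + 1 + 44 + 13 + 12 = 142.
One more chip then forces some color to 45, so 142 + 1 = 143.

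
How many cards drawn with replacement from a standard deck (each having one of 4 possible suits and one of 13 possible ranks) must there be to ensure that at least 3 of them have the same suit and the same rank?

There are 4 × 13 = 52 (suit, rank) combinations acting as pigeonholes.
With 52 × 2 = 104 cards drawn with replacement from a standard deck we could place exactly 2 in each, with no (suit, rank) pair reaching 3.
One more forces some (suit, rank) pair to hold 3, so 104 + 1 = 105.

105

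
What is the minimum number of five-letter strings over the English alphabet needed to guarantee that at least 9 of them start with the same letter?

There are 26 possible first letters acting as pigeonholes.
With 26 × 8 = 208 five-letter strings over the English alphabet we could place exactly 8 in each, with no class reaching 9.
One more forces some class to hold 9, so 208 + 1 = 209.

209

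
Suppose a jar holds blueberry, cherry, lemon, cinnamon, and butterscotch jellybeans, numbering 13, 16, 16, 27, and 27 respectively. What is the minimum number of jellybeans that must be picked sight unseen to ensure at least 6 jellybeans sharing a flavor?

The worst case takes 5 jellybeans of each flavor without reaching 6 of any: 5 × 5 = 25.
The next jellybean must bring some flavor to 6, so 25 + 1 = 26.

26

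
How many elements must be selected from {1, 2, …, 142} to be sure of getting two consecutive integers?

72

Partition {1, …, 142} into 71 pairs: {1,2}, {3,4}, …, {141,142}.
Choosing 71 integers — say the 71 even numbers 2, 4, …, 142 — takes one from each pair and avoids the property.
Choosing 72 forces two into the same pair by pigeonhole, and those are consecutive. So 72.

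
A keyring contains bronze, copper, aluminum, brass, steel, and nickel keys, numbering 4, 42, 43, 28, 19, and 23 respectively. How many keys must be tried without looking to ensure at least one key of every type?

156

The hardest type to obtain is bronze: we could draw every other key first — 159 − 4 = 155 keys — without a single bronze one.
The next draw must be bronze, so 155 + 1 = 156.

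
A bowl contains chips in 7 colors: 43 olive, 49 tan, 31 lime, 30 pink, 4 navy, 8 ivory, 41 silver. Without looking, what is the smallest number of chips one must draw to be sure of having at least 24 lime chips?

The worst case draws every non-lime chip first: 43 + 49 + 30 + 4 + 8 + 41 = 175.
The next 24 draws are then forced to be lime, giving 175 + 24 = 199.

199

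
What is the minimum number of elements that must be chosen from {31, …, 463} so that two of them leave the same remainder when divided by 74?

Group the integers by remainder mod 74; there are 74 residue classes, each nonempty in this range.
Choosing one from each class (74 integers) avoids any shared remainder.
One more choice must repeat a class, so two differ by a multiple of 74. Hence 74 + 1 = 75.

75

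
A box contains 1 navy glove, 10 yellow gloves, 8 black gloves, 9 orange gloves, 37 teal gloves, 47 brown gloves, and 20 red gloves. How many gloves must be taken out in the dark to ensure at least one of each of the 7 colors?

The hardest color to obtain is navy: we could draw every other glove first — 132 − 1 = 131 gloves — without a single navy one.
The next draw must be navy, so 131 + 1 = 132.

132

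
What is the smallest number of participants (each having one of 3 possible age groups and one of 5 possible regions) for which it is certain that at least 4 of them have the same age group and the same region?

There are 3 × 5 = 15 (age group, region) combinations acting as pigeonholes.
With 15 × 3 = 45 participants we could place exactly 3 in each, with no (age group, region) pair reaching 4.
One more forces some (age group, region) pair to hold 4, so 45 + 1 = 46.

46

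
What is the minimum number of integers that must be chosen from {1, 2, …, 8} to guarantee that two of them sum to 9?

Partition {1, …, 8} into 4 pairs: {1,8}, {2,7}, …, {4,5}.
Choosing 4 integers — say the integers 1 through 4 — takes one from each pair and avoids the property.
Choosing 5 forces two into the same pair by pigeonhole, and those sum to 9. So 5.

5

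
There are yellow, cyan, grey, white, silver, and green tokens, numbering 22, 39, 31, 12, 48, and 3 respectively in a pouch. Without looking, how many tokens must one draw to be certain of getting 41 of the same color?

Treat the 6 colors as pigeonholes.
In the worst case we take at most 40 of each color, but all 22 yellow, all 39 cyan, all 31 grey, all 12 white, and all 3 green (fewer than 40), giving 22 + 39 + 31 + 12 + 40 + 3 = 147.
One more token then forces some color to 41, so 147 + 1 = 148.

148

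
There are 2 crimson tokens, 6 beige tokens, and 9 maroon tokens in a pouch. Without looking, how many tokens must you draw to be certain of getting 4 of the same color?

9

In the worst case we take at most 3 of each color, but all 2 crimson (fewer than 3), giving 2 + 3 + 3 = 8.
One more token then forces some color to 4, so 8 + 1 = 9.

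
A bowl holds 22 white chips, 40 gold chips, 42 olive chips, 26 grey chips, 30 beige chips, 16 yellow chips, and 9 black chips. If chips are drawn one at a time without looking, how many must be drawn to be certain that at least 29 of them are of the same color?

158

Treat the 7 colors as pigeonholes.
In the worst case we take at most 28 of each color, but all 22 white, all 26 grey, all 16 yellow, and all 9 black (fewer than 28), giving 22 + 28 + 28 + 26 + 28 + 16 + 9 = 157.
One more chip then forces some color to 29, so 157 + 1 = 158.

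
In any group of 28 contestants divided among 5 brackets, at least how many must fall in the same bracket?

6

The 28 contestants fall into 5 brackets.
If each of the 5 brackets held at most 5, the total would be at most 5 × 5 = 25 < 28, a contradiction.
So at least one holds ⌈28/5⌉ = 6.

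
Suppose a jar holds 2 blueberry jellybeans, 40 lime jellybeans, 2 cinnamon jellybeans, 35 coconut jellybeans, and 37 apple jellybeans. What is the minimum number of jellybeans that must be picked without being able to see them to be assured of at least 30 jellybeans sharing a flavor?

In the worst case we take at most 29 of each flavor, but all 2 blueberry and all 2 cinnamon (fewer than 29), giving 2 + 29 + 2 + 29 + 29 = 91.
One more jellybean then forces some flavor to 30, so 91 + 1 = 92.

92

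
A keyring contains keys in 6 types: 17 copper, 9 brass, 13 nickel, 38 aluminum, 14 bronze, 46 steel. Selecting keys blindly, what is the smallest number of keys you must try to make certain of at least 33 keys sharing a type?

118

Treat the 6 types as pigeonholes.
In the worst case we take at most 32 of each type, but all 17 copper, all 9 brass, all 13 nickel, and all 14 bronze (fewer than 32), giving 17 + 9 + 13 + 32 + 14 + 32 = 117.
One more key then forces some type to 33, so 117 + 1 = 118.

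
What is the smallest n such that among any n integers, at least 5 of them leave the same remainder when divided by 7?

29

There are 7 residue classes modulo 7 acting as pigeonholes.
With 7 × 4 = 28 integers we could place exactly 4 in each, with no class reaching 5.
One more forces some class to hold 5, so 28 + 1 = 29.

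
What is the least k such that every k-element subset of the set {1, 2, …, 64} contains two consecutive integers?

Partition {1, …, 64} into 32 pairs: {1,2}, {3,4}, …, {63,64}.
Choosing 32 integers — say the 32 even numbers 2, 4, …, 64 — takes one from each pair and avoids the property.
Choosing 33 forces two into the same pair by pigeonhole, and those are consecutive. So 33.

33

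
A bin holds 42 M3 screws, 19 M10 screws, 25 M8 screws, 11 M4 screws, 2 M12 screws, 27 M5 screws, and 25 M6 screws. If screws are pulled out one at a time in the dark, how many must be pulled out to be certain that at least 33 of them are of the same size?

In the worst case we take at most 32 of each size, but all 19 M10, all 25 M8, all 11 M4, all 2 M12, all 27 M5, and all 25 M6 (fewer than 32), giving 32 + 19 + 25 + 11 + 2 + 27 + 25 = 141.
One more screw then forces some size to 33, so 141 + 1 = 142.

142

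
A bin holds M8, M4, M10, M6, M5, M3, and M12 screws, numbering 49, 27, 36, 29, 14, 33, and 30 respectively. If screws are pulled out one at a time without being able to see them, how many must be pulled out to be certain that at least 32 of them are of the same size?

In the worst case we take at most 31 of each size, but all 27 M4, all 29 M6, all 14 M5, and all 30 M12 (fewer than 31), giving 31 + 27 + 31 + 29 + 14 + 31 + 30 = 193.
One more screw then forces some size to 32, so 193 + 1 = 194.

194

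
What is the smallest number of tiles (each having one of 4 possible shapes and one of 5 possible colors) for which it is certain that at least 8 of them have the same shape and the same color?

141

There are 4 × 5 = 20 (shape, color) combinations acting as pigeonholes.
With 20 × 7 = 140 tiles we could place exactly 7 in each, with no (shape, color) pair reaching 8.
One more forces some (shape, color) pair to hold 8, so 140 + 1 = 141.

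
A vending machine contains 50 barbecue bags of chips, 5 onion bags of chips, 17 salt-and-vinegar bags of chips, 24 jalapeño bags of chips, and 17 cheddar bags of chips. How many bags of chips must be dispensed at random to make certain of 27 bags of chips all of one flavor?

90

Treat the 5 flavors as pigeonholes.
In the worst case we take at most 26 of each flavor, but all 5 onion, all 17 salt-and-vinegar, all 24 jalapeño, and all 17 cheddar (fewer than 26), giving 26 + 5 + 17 + 24 + 17 = 89.
One more bag of chips then forces some flavor to 27, so 89 + 1 = 90.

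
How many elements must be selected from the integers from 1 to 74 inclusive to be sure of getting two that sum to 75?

Partition {1, …, 74} into 37 pairs: {1,74}, {2,73}, …, {37,38}.
Choosing 37 integers — say the integers 1 through 37 — takes one from each pair and avoids the property.
Choosing 38 forces two into the same pair by pigeonhole, and those sum to 75. So 38.

38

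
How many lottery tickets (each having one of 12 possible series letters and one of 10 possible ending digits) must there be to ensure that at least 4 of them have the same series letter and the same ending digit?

361

There are 12 × 10 = 120 (series letter, ending digit) combinations acting as pigeonholes.
With 120 × 3 = 360 lottery tickets we could place exactly 3 in each, with no (series letter, ending digit) pair reaching 4.
One more forces some (series letter, ending digit) pair to hold 4, so 360 + 1 = 361.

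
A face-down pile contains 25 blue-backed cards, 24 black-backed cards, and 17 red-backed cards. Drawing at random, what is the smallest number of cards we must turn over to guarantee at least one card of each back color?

The hardest back color to obtain is red-backed: we could draw every other card first — 66 − 17 = 49 cards — without a single red-backed one.
The next draw must be red-backed, so 49 + 1 = 50.

50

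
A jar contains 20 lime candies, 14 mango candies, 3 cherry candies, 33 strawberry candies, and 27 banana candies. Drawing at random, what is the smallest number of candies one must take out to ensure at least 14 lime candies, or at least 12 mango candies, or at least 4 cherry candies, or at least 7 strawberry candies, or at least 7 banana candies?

40

The worst case stops just short of every target: 13 lime, 11 mango, 3 cherry, 6 strawberry, 6 banana — 13 + 11 + 3 + 6 + 6 = 39 candies.
One more candy must push some flavor to its target, so 39 + 1 = 40.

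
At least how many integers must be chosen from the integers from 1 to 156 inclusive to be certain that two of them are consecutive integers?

Partition {1, …, 156} into 78 pairs: {1,2}, {3,4}, …, {155,156}.
Choosing 78 integers — say the 78 even numbers 2, 4, …, 156 — takes one from each pair and avoids the property.
Choosing 79 forces two into the same pair by pigeonhole, and those are consecutive. So 79.

79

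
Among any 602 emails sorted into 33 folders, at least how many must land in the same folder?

19

If each of the 33 folders held at most 18, the total would be at most 33 × 18 = 594 < 602, a contradiction.
So at least one holds ⌈602/33⌉ = 19.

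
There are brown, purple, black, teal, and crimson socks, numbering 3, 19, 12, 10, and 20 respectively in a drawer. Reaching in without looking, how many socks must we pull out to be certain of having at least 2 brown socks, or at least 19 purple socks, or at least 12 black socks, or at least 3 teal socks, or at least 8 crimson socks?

40

Each of the 5 colors has its own threshold; avoid all of them simultaneously.
The worst case stops just short of every target: 1 brown, 18 purple, 11 black, 2 teal, 7 crimson — 1 + 18 + 11 + 2 + 7 = 39 socks.
One more sock must push some color to its target, so 39 + 1 = 40.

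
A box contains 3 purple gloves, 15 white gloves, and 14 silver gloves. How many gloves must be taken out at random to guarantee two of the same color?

4

The worst case takes 1 glove of each color without reaching 2 of any: 3 × 1 = 3.
The next glove must bring some color to 2, so 3 + 1 = 4.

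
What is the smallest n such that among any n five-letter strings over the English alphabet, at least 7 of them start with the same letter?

There are 26 possible first letters acting as pigeonholes.
With 26 × 6 = 156 five-letter strings over the English alphabet we could place exactly 6 in each, with no class reaching 7.
One more forces some class to hold 7, so 156 + 1 = 157.

157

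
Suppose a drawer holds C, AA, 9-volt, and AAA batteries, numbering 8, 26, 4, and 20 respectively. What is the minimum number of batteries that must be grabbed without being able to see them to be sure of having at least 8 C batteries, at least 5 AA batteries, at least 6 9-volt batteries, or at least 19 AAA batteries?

The worst case stops just short of every target: 7 C, 4 AA, all 4 9-volt, 18 AAA — 7 + 4 + 4 + 18 = 33 batteries.
One more battery must push some type to its target, so 33 + 1 = 34.

34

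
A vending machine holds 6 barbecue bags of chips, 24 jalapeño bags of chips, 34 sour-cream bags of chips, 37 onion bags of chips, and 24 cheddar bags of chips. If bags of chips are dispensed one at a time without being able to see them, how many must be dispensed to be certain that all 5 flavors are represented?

120

The hardest flavor to obtain is barbecue: we could draw every other bag of chips first — 125 − 6 = 119 bags of chips — without a single barbecue one.
The next draw must be barbecue, so 119 + 1 = 120.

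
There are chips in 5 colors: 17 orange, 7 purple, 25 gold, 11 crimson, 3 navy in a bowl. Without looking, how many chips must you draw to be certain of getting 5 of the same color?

20

In the worst case we take at most 4 of each color, but all 3 navy (fewer than 4), giving 4 + 4 + 4 + 4 + 3 = 19.
One more chip then forces some color to 5, so 19 + 1 = 20.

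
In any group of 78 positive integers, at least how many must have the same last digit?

If each of the 10 possible last digits held at most 7, the total would be at most 10 × 7 = 70 < 78, a contradiction.
So at least one holds ⌈78/10⌉ = 8.

8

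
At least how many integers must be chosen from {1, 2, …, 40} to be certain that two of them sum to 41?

Partition {1, …, 40} into 20 pairs: {1,40}, {2,39}, …, {20,21}.
Choosing 20 integers — say the integers 1 through 20 — takes one from each pair and avoids the property.
Choosing 21 forces two into the same pair by pigeonhole, and those sum to 41. So 21.

21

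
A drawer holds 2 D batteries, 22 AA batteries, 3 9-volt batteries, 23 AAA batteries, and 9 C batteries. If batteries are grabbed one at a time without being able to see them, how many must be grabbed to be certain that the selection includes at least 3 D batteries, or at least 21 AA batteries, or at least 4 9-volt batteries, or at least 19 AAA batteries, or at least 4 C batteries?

The worst case stops just short of every target: 2 D, 20 AA, 3 9-volt, 18 AAA, 3 C — 2 + 20 + 3 + 18 + 3 = 46 batteries.
One more battery must push some type to its target, so 46 + 1 = 47.

47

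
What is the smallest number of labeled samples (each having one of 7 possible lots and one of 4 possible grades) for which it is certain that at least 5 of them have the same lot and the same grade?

113

There are 7 × 4 = 28 (lot, grade) combinations acting as pigeonholes.
With 28 × 4 = 112 labeled samples we could place exactly 4 in each, with no (lot, grade) pair reaching 5.
One more forces some (lot, grade) pair to hold 5, so 112 + 1 = 113.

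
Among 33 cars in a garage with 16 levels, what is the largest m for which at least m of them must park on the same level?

The 33 cars fall into 16 levels.
If each of the 16 levels held at most 2, the total would be at most 16 × 2 = 32 < 33, a contradiction.
So at least one holds ⌈33/16⌉ = 3.

3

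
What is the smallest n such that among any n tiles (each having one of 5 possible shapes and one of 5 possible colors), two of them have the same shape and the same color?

26

There are 5 × 5 = 25 (shape, color) combinations acting as pigeonholes.
With 25 tiles we could place one in each, avoiding any repeat.
One more forces some (shape, color) pair to hold 2, so 25 + 1 = 26.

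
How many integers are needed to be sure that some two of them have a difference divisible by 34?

35

Two integers differ by a multiple of 34 exactly when they share a remainder mod 34.
There are 34 residue classes mod 34, so 34 integers can all lie in distinct classes.
One more integer must repeat a residue, giving a difference divisible by 34. So n = 34 + 1 = 35.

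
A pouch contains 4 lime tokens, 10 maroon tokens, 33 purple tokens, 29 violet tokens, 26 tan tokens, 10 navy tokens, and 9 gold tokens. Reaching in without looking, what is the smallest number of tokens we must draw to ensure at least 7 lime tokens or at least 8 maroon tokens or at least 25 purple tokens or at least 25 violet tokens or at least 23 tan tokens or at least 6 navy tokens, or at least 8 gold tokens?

94

Each of the 7 colors has its own threshold; avoid all of them simultaneously.
The worst case stops just short of every target: all 4 lime, 7 maroon, 24 purple, 24 violet, 22 tan, 5 navy, 7 gold — 4 + 7 + 24 + 24 + 22 + 5 + 7 = 93 tokens.
One more token must push some color to its target, so 93 + 1 = 94.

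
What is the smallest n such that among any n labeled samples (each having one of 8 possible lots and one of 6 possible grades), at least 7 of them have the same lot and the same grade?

There are 8 × 6 = 48 (lot, grade) combinations acting as pigeonholes.
With 48 × 6 = 288 labeled samples we could place exactly 6 in each, with no (lot, grade) pair reaching 7.
One more forces some (lot, grade) pair to hold 7, so 288 + 1 = 289.

289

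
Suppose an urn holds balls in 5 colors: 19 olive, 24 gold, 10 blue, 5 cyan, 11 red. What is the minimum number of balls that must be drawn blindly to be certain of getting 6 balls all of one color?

26

The worst case takes 5 balls of each color without reaching 6 of any: 5 × 5 = 25.
The next ball must bring some color to 6, so 25 + 1 = 26.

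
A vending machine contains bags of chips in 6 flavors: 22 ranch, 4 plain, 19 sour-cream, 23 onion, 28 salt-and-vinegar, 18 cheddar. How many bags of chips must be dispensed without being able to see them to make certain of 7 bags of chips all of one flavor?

Treat the 6 flavors as pigeonholes.
In the worst case we take at most 6 of each flavor, but all 4 plain (fewer than 6), giving 6 + 4 + 6 + 6 + 6 + 6 = 34.
One more bag of chips then forces some flavor to 7, so 34 + 1 = 35.

35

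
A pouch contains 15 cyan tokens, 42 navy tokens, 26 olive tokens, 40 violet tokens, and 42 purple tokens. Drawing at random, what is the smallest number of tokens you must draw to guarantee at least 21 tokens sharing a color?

In the worst case we take at most 20 of each color, but all 15 cyan (fewer than 20), giving 15 + 20 + 20 + 20 + 20 = 95.
One more token then forces some color to 21, so 95 + 1 = 96.

96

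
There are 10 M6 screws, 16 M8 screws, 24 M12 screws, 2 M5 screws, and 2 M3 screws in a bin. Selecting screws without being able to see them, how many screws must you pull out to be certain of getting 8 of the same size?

In the worst case we take at most 7 of each size, but all 2 M5 and all 2 M3 (fewer than 7), giving 7 + 7 + 7 + 2 + 2 = 25.
One more screw then forces some size to 8, so 25 + 1 = 26.

26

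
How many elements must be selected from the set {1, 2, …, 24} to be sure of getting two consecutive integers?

13

Partition {1, …, 24} into 12 pairs: {1,2}, {3,4}, …, {23,24}.
Choosing 12 integers — say the 12 even numbers 2, 4, …, 24 — takes one from each pair and avoids the property.
Choosing 13 forces two into the same pair by pigeonhole, and those are consecutive. So 13.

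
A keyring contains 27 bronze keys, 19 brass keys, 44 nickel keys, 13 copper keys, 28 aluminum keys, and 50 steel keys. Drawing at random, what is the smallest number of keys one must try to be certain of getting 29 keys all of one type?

Treat the 6 types as pigeonholes.
In the worst case we take at most 28 of each type, but all 27 bronze, all 19 brass, and all 13 copper (fewer than 28), giving 27 + 19 + 28 + 13 + 28 + 28 = 143.
One more key then forces some type to 29, so 143 + 1 = 144.

144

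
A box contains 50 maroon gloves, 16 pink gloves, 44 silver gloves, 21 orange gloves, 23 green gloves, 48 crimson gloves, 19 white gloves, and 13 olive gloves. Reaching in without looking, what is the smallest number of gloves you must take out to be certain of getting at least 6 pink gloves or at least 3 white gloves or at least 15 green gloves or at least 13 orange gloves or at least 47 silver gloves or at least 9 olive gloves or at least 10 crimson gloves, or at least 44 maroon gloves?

The worst case stops just short of every target: 43 maroon, 5 pink, all 44 silver, 12 orange, 14 green, 9 crimson, 2 white, 8 olive — 43 + 5 + 44 + 12 + 14 + 9 + 2 + 8 = 137 gloves.
One more glove must push some color to its target, so 137 + 1 = 138.

138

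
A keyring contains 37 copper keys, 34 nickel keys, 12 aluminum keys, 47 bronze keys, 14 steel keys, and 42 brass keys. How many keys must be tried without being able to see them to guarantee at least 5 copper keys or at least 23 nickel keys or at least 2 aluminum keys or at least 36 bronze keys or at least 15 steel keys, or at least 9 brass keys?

85

Each of the 6 types has its own threshold; avoid all of them simultaneously.
The worst case stops just short of every target: 4 copper, 22 nickel, 1 aluminum, 35 bronze, 14 steel, 8 brass — 4 + 22 + 1 + 35 + 14 + 8 = 84 keys.
One more key must push some type to its target, so 84 + 1 = 85.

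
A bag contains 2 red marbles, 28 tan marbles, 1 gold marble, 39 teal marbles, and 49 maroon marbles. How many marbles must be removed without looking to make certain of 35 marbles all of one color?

In the worst case we take at most 34 of each color, but all 2 red, all 28 tan, and all 1 gold (fewer than 34), giving 2 + 28 + 1 + 34 + 34 = 99.
One more marble then forces some color to 35, so 99 + 1 = 100.

100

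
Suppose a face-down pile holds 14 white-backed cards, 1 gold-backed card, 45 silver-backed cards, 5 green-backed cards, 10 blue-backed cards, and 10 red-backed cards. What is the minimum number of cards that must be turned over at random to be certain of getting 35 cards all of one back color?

Treat the 6 back colors as pigeonholes.
In the worst case we take at most 34 of each back color, but all 14 white-backed, all 1 gold-backed, all 5 green-backed, all 10 blue-backed, and all 10 red-backed (fewer than 34), giving 14 + 1 + 34 + 5 + 10 + 10 = 74.
One more card then forces some back color to 35, so 74 + 1 = 75.

75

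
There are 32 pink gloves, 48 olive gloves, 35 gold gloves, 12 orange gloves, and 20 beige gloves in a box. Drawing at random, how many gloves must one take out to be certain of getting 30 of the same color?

In the worst case we take at most 29 of each color, but all 12 orange and all 20 beige (fewer than 29), giving 29 + 29 + 29 + 12 + 20 = 119.
One more glove then forces some color to 30, so 119 + 1 = 120.

120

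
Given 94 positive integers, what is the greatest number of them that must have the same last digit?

There are 10 possible last digits, which serve as the pigeonholes.
If each of the 10 possible last digits held at most 9, the total would be at most 10 × 9 = 90 < 94, a contradiction.
So at least one holds ⌈94/10⌉ = 10.

10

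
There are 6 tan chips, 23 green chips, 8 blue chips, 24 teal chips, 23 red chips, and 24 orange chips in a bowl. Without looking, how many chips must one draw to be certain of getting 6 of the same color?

31

Treat the 6 colors as pigeonholes.
The worst case takes 5 chips of each color without reaching 6 of any: 6 × 5 = 30.
The next chip must bring some color to 6, so 30 + 1 = 31.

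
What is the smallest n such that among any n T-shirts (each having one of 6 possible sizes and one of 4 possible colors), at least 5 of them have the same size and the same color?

97

There are 6 × 4 = 24 (size, color) combinations acting as pigeonholes.
With 24 × 4 = 96 T-shirts we could place exactly 4 in each, with no (size, color) pair reaching 5.
One more forces some (size, color) pair to hold 5, so 96 + 1 = 97.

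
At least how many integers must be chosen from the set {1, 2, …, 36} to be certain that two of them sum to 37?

Partition {1, …, 36} into 18 pairs: {1,36}, {2,35}, …, {18,19}.
Choosing 18 integers — say the integers 1 through 18 — takes one from each pair and avoids the property.
Choosing 19 forces two into the same pair by pigeonhole, and those sum to 37. So 19.

19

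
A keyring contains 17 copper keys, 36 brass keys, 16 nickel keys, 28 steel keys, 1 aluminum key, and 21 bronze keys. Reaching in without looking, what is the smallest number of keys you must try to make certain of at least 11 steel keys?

The worst case draws every non-steel key first: 17 + 36 + 16 + 1 + 21 = 91.
The next 11 draws are then forced to be steel, giving 91 + 11 = 102.

102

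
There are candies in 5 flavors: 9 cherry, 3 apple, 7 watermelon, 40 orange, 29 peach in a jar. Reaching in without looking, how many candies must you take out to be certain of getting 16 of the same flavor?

50

Treat the 5 flavors as pigeonholes.
In the worst case we take at most 15 of each flavor, but all 9 cherry, all 3 apple, and all 7 watermelon (fewer than 15), giving 9 + 3 + 7 + 15 + 15 = 49.
One more candy then forces some flavor to 16, so 49 + 1 = 50.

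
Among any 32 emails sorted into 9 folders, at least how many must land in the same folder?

The 32 emails fall into 9 folders.
If each of the 9 folders held at most 3, the total would be at most 9 × 3 = 27 < 32, a contradiction.
So at least one holds ⌈32/9⌉ = 4.

4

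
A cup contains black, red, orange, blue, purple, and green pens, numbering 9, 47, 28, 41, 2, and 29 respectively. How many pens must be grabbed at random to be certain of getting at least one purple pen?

The worst case draws every non-purple pen first: 9 + 47 + 28 + 41 + 29 = 154.
The next draw is then forced to be purple, giving 154 + 1 = 155.

155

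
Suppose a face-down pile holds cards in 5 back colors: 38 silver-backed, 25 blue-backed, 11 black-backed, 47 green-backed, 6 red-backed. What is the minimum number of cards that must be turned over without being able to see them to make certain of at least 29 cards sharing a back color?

99

Treat the 5 back colors as pigeonholes.
In the worst case we take at most 28 of each back color, but all 25 blue-backed, all 11 black-backed, and all 6 red-backed (fewer than 28), giving 28 + 25 + 11 + 28 + 6 = 98.
One more card then forces some back color to 29, so 98 + 1 = 99.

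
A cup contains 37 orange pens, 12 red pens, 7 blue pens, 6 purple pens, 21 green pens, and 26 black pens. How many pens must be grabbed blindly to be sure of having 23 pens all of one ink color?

In the worst case we take at most 22 of each ink color, but all 12 red, all 7 blue, all 6 purple, and all 21 green (fewer than 22), giving 22 + 12 + 7 + 6 + 21 + 22 = 90.
One more pen then forces some ink color to 23, so 90 + 1 = 91.

91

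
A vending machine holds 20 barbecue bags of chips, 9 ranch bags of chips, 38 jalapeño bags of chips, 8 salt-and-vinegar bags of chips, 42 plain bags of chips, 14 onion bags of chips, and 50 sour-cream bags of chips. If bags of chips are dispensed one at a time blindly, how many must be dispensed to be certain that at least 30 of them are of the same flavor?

Treat the 7 flavors as pigeonholes.
In the worst case we take at most 29 of each flavor, but all 20 barbecue, all 9 ranch, all 8 salt-and-vinegar, and all 14 onion (fewer than 29), giving 20 + 9 + 29 + 8 + 29 + 14 + 29 = 138.
One more bag of chips then forces some flavor to 30, so 138 + 1 = 139.

139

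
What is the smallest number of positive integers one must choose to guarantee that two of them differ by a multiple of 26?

Two integers differ by a multiple of 26 exactly when they share a remainder mod 26.
There are 26 residue classes mod 26, so 26 integers can all lie in distinct classes.
One more integer must repeat a residue, giving a difference divisible by 26. So n = 26 + 1 = 27.

27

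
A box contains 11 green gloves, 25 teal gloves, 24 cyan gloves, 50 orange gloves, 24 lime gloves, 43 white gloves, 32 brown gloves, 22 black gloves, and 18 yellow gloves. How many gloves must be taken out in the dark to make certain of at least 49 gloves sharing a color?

248

In the worst case we take at most 48 of each color, but all 11 green, all 25 teal, all 24 cyan, all 24 lime, all 43 white, all 32 brown, all 22 black, and all 18 yellow (fewer than 48), giving 11 + 25 + 24 + 48 + 24 + 43 + 32 + 22 + 18 = 247.
One more glove then forces some color to 49, so 247 + 1 = 248.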